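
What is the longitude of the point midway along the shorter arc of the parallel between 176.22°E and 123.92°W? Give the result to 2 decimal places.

Signed shortest Δλ from +176.22° to -123.92° is +59.86°.
Midpoint longitude = +176.22° + (+59.86°)/2 = +176.22° + 29.93° = +206.15°.
Normalise into (−180°, 180°]: -153.85°.
(The naïve average (+176.22 + -123.92)/2 = 26.15° is on the wrong side of the globe.)

153.85°W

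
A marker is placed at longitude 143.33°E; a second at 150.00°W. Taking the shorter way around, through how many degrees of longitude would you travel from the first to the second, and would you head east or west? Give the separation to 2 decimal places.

Raw difference: -150.00 − 143.33 = -293.33°.
Normalise into (−180°, 180°]: -293.33° + 360° = 66.67°.
Positive ⇒ the second point lies to the east; separation 66.67°.

66.67° east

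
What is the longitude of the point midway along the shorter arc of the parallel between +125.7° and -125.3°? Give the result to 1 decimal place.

-179.8°

Signed shortest Δλ from +125.7° to -125.3° is +109.0°.
Midpoint longitude = +125.7° + (+109.0°)/2 = +125.7° + 54.5° = +180.2°.
Normalise into (−180°, 180°]: -179.8°.
(The naïve average (+125.7 + -125.3)/2 = 0.2° is on the wrong side of the globe.)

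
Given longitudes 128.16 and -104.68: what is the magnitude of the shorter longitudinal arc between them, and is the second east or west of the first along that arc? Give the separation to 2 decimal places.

Raw difference: -104.68 − 128.16 = -232.84°.
Normalise into (−180°, 180°]: -232.84° + 360° = 127.16°.
Positive ⇒ the second point lies to the east; separation 127.16°.

127.16° east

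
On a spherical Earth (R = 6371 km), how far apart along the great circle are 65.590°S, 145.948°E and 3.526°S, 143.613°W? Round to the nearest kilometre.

8763 km

Δλ = -143.613 − 145.948 = -289.561°; wrapped into (−180°, 180°]: 70.439°.
Δφ = -3.526 − -65.590 = 62.064°.
a = sin²(Δφ/2) + cos φ₁ · cos φ₂ · sin²(Δλ/2) = 0.402947.
c = 2·atan2(√a, √(1−a)) = 1.37545 rad → d = 6371·c ≈ 8762.99 km.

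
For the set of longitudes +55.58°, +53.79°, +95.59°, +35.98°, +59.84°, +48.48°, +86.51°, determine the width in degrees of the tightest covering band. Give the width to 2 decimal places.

59.61°

Sort the longitudes: +35.98°, +48.48°, +53.79°, +55.58°, +59.84°, +86.51°, +95.59°.
Eastward gaps between consecutive values (wrapping around): 12.50°, 5.31°, 1.79°, 4.26°, 26.67°, 9.08°, 300.39°.
Largest gap = 300.39° ⇒ minimal covering band is its complement: 360° − 300.39° = 59.61°.
Band runs from +35.98° eastward to +95.59°.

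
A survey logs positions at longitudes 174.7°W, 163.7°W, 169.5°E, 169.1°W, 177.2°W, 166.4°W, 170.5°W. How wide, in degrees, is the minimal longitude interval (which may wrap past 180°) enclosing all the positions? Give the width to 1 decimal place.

26.8°

Sort the longitudes: -177.2°, -174.7°, -170.5°, -169.1°, -166.4°, -163.7°, +169.5°.
Eastward gaps between consecutive values (wrapping around): 2.5°, 4.2°, 1.4°, 2.7°, 2.7°, 333.2°, 13.3°.
Largest gap = 333.2° ⇒ minimal covering band is its complement: 360° − 333.2° = 26.8°.
Band runs from +169.5° eastward to -163.7°, crossing the antimeridian.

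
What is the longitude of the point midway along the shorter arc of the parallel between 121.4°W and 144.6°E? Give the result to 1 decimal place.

Signed shortest Δλ from -121.4° to +144.6° is -94.0°.
Midpoint longitude = -121.4° + (-94.0°)/2 = -121.4° − 47.0° = -168.4°.
(The naïve average (-121.4 + +144.6)/2 = 11.6° is on the wrong side of the globe.)

168.4°W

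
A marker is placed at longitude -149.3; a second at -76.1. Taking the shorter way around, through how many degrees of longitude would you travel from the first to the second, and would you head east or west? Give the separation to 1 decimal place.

Raw difference: -76.1 − -149.3 = 73.2°.
Normalise into (−180°, 180°]: 73.2° stays 73.2°.
Positive ⇒ the second point lies to the east; separation 73.2°.

73.2° east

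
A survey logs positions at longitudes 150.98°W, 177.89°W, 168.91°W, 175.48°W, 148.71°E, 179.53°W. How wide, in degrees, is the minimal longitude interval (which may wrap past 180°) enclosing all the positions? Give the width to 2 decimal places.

60.31°

Sort the longitudes: -179.53°, -177.89°, -175.48°, -168.91°, -150.98°, +148.71°.
Eastward gaps between consecutive values (wrapping around): 1.64°, 2.41°, 6.57°, 17.93°, 299.69°, 31.76°.
Largest gap = 299.69° ⇒ minimal covering band is its complement: 360° − 299.69° = 60.31°.
Band runs from +148.71° eastward to -150.98°, crossing the antimeridian.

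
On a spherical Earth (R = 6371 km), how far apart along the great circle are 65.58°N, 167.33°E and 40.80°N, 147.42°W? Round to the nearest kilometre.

3934 km

Δλ = -147.42 − 167.33 = -314.75°; wrapped into (−180°, 180°]: 45.25°.
Δφ = 40.80 − 65.58 = -24.78°.
a = sin²(Δφ/2) + cos φ₁ · cos φ₂ · sin²(Δλ/2) = 0.092354.
c = 2·atan2(√a, √(1−a)) = 0.61756 rad → d = 6371·c ≈ 3934.49 km.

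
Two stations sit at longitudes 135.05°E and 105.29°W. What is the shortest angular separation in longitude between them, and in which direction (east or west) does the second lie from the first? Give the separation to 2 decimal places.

Raw difference: -105.29 − 135.05 = -240.34°.
Normalise into (−180°, 180°]: -240.34° + 360° = 119.66°.
Positive ⇒ the second point lies to the east; separation 119.66°.

119.66° east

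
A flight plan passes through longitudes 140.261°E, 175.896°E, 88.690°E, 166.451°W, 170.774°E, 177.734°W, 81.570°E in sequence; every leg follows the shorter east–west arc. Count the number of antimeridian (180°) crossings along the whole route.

Leg 1: +140.261° → +175.896°, shortest Δλ = 35.635° (east) — does not cross 180°.
Leg 2: +175.896° → +88.690°, shortest Δλ = -87.206° (west) — does not cross 180°.
Leg 3: +88.690° → -166.451°, shortest Δλ = 104.859° (east) — crosses 180°.
Leg 4: -166.451° → +170.774°, shortest Δλ = -22.775° (west) — crosses 180°.
Leg 5: +170.774° → -177.734°, shortest Δλ = 11.492° (east) — crosses 180°.
Leg 6: -177.734° → +81.570°, shortest Δλ = -100.696° (west) — crosses 180°.
Total crossings: 4.

4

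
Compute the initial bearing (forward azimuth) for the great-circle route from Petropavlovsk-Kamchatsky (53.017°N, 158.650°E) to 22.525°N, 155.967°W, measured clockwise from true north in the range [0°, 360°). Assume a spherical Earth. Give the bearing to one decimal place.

Δλ = -155.967 − 158.650 = -314.617°; wrapped into (−180°, 180°]: 45.383°.
θ = atan2( sin Δλ · cos φ₂ , cos φ₁ · sin φ₂ − sin φ₁ · cos φ₂ · cos Δλ )
  = atan2(0.65751, -0.28780) = 113.639° → normalised to [0°, 360°): 113.639°.

113.6°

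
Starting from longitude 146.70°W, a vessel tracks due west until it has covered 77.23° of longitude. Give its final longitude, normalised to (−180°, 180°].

136.07°E

Start at -146.70°; shift −77.23° → -223.93°.
-223.93° lies outside (−180°, 180°]; add 360° → +136.07°.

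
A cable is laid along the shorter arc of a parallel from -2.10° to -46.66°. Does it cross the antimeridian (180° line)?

Signed shortest Δλ = ((-46.66 − -2.10 + 180) mod 360) − 180 = -44.56°.
Going west by 44.56° from -2.10° reaches -46.66° without touching 180°.

No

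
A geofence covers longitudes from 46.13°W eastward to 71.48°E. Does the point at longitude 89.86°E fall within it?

Band width going east from -46.13° to +71.48°: ((71.48 − -46.13) mod 360) = 117.61°.
Offset of +89.86° east of the west edge: ((89.86 − -46.13) mod 360) = 135.99°.
135.99° > 117.61° ⇒ outside.

No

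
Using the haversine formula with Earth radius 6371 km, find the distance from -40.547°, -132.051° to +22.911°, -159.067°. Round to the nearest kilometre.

7590 km

Δλ = -159.067 − -132.051 = -27.016°.
Δφ = 22.911 − -40.547 = 63.458°.
a = sin²(Δφ/2) + cos φ₁ · cos φ₂ · sin²(Δλ/2) = 0.314761.
c = 2·atan2(√a, √(1−a)) = 1.19127 rad → d = 6371·c ≈ 7589.60 km.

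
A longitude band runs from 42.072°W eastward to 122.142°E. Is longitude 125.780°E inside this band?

No

Band width going east from -42.072° to +122.142°: ((122.142 − -42.072) mod 360) = 164.214°.
Offset of +125.780° east of the west edge: ((125.780 − -42.072) mod 360) = 167.852°.
167.852° > 164.214° ⇒ outside.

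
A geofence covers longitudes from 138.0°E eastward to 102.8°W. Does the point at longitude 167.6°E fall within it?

Band width going east from +138.0° to -102.8°: ((-102.8 − 138.0) mod 360) = 119.2°.
Offset of +167.6° east of the west edge: ((167.6 − 138.0) mod 360) = 29.6°.
29.6° ≤ 119.2° ⇒ inside.

Yes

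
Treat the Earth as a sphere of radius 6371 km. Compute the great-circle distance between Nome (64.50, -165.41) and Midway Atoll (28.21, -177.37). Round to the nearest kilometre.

4123 km

Δλ = -177.37 − -165.41 = -11.96°.
Δφ = 28.21 − 64.50 = -36.29°.
a = sin²(Δφ/2) + cos φ₁ · cos φ₂ · sin²(Δλ/2) = 0.101102.
c = 2·atan2(√a, √(1−a)) = 0.64716 rad → d = 6371·c ≈ 4123.09 km.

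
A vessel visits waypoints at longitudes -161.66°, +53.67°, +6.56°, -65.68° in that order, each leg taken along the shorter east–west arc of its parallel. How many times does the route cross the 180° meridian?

1

Leg 1: -161.66° → +53.67°, shortest Δλ = -144.67° (west) — crosses 180°.
Leg 2: +53.67° → +6.56°, shortest Δλ = -47.11° (west) — does not cross 180°.
Leg 3: +6.56° → -65.68°, shortest Δλ = -72.24° (west) — does not cross 180°.
Total crossings: 1.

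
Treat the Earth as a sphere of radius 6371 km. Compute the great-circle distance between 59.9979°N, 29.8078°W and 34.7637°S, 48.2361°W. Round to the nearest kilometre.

Δλ = -48.2361 − -29.8078 = -18.4283°.
Δφ = -34.7637 − 59.9979 = -94.7616°.
a = sin²(Δφ/2) + cos φ₁ · cos φ₂ · sin²(Δλ/2) = 0.552037.
c = 2·atan2(√a, √(1−a)) = 1.67506 rad → d = 6371·c ≈ 10671.81 km.

10672 km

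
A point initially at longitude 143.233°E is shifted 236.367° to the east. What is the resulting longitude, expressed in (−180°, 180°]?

Start at +143.233°; shift +236.367° → +379.600°.
+379.600° lies outside (−180°, 180°]; subtract 360° → +19.600°.

19.600°E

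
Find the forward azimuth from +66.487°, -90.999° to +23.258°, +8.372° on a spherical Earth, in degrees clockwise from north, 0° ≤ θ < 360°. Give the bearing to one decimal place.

72.0°

Δλ = 8.372 − -90.999 = 99.371°.
θ = atan2( sin Δλ · cos φ₂ , cos φ₁ · sin φ₂ − sin φ₁ · cos φ₂ · cos Δλ )
  = atan2(0.90648, 0.29471) = 71.990° → normalised to [0°, 360°): 71.990°.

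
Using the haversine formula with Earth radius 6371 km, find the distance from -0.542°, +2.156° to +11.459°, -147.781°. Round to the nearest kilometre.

16481 km

Δλ = -147.781 − 2.156 = -149.937°.
Δφ = 11.459 − -0.542 = 12.001°.
a = sin²(Δφ/2) + cos φ₁ · cos φ₂ · sin²(Δλ/2) = 0.925033.
c = 2·atan2(√a, √(1−a)) = 2.58691 rad → d = 6371·c ≈ 16481.17 km.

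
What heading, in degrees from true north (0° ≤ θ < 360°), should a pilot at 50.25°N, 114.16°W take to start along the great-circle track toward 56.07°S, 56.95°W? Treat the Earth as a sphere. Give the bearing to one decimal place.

148.4°

Δλ = -56.95 − -114.16 = 57.21°.
θ = atan2( sin Δλ · cos φ₂ , cos φ₁ · sin φ₂ − sin φ₁ · cos φ₂ · cos Δλ )
  = atan2(0.46924, -0.76297) = 148.408° → normalised to [0°, 360°): 148.408°.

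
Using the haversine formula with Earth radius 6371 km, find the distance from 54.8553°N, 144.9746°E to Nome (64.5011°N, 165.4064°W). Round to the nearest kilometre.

Δλ = -165.4064 − 144.9746 = -310.3810°; wrapped into (−180°, 180°]: 49.6190°.
Δφ = 64.5011 − 54.8553 = 9.6458°.
a = sin²(Δφ/2) + cos φ₁ · cos φ₂ · sin²(Δλ/2) = 0.050700.
c = 2·atan2(√a, √(1−a)) = 0.45423 rad → d = 6371·c ≈ 2893.89 km.

2894 km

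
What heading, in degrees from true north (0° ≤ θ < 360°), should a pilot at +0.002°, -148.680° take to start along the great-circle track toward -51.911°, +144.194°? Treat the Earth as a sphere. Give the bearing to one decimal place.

Δλ = 144.194 − -148.680 = 292.874°; wrapped into (−180°, 180°]: -67.126°.
θ = atan2( sin Δλ · cos φ₂ , cos φ₁ · sin φ₂ − sin φ₁ · cos φ₂ · cos Δλ )
  = atan2(-0.56837, -0.78706) = -144.165° → normalised to [0°, 360°): 215.835°.

215.8°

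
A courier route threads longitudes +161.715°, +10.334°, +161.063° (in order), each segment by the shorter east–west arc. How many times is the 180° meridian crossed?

Leg 1: +161.715° → +10.334°, shortest Δλ = -151.381° (west) — does not cross 180°.
Leg 2: +10.334° → +161.063°, shortest Δλ = 150.729° (east) — does not cross 180°.
Total crossings: 0.

0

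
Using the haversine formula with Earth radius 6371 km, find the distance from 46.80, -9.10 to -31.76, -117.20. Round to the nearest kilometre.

13829 km

Δλ = -117.20 − -9.10 = -108.10°.
Δφ = -31.76 − 46.80 = -78.56°.
a = sin²(Δφ/2) + cos φ₁ · cos φ₂ · sin²(Δλ/2) = 0.782264.
c = 2·atan2(√a, √(1−a)) = 2.17066 rad → d = 6371·c ≈ 13829.27 km.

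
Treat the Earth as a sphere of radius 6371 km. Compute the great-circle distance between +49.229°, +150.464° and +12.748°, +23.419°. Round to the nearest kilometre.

11399 km

Δλ = 23.419 − 150.464 = -127.045°.
Δφ = 12.748 − 49.229 = -36.481°.
a = sin²(Δφ/2) + cos φ₁ · cos φ₂ · sin²(Δλ/2) = 0.608303.
c = 2·atan2(√a, √(1−a)) = 1.78913 rad → d = 6371·c ≈ 11398.56 km.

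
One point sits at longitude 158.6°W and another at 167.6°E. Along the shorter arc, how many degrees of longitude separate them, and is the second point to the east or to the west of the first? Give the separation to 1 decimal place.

33.8° west

Raw difference: 167.6 − -158.6 = 326.2°.
Normalise into (−180°, 180°]: 326.2° − 360° = -33.8°.
Negative ⇒ the second point lies to the west; separation 33.8°.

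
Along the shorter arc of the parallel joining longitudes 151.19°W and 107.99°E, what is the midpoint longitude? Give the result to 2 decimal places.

158.40°E

Signed shortest Δλ from -151.19° to +107.99° is -100.82°.
Midpoint longitude = -151.19° + (-100.82°)/2 = -151.19° − 50.41° = -201.60°.
Normalise into (−180°, 180°]: +158.40°.
(The naïve average (-151.19 + +107.99)/2 = -21.6° is on the wrong side of the globe.)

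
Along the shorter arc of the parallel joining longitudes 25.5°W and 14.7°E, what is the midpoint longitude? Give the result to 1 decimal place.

Signed shortest Δλ from -25.5° to +14.7° is +40.2°.
Midpoint longitude = -25.5° + (+40.2°)/2 = -25.5° + 20.1° = -5.4°.

5.4°W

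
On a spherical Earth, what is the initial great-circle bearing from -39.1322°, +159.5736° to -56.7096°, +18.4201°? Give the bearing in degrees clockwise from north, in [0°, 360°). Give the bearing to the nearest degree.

201°

Δλ = 18.4201 − 159.5736 = -141.1535°.
θ = atan2( sin Δλ · cos φ₂ , cos φ₁ · sin φ₂ − sin φ₁ · cos φ₂ · cos Δλ )
  = atan2(-0.34428, -0.91819) = -159.446° → normalised to [0°, 360°): 200.554°.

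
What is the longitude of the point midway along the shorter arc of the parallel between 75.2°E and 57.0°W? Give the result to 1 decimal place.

Signed shortest Δλ from +75.2° to -57.0° is -132.2°.
Midpoint longitude = +75.2° + (-132.2°)/2 = +75.2° − 66.1° = +9.1°.

9.1°E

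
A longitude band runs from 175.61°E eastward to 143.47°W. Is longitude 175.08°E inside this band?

No

Band width going east from +175.61° to -143.47°: ((-143.47 − 175.61) mod 360) = 40.92°.
Offset of +175.08° east of the west edge: ((175.08 − 175.61) mod 360) = 359.47°.
359.47° > 40.92° ⇒ outside.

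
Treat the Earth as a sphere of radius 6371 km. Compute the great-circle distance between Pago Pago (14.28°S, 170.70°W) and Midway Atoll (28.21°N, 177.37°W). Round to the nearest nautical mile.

2580 nmi

Δλ = -177.37 − -170.70 = -6.67°.
Δφ = 28.21 − -14.28 = 42.49°.
a = sin²(Δφ/2) + cos φ₁ · cos φ₂ · sin²(Δλ/2) = 0.134192.
c = 2·atan2(√a, √(1−a)) = 0.75011 rad → d = 6371·c ≈ 4778.94 km ≈ 2580.42 nmi.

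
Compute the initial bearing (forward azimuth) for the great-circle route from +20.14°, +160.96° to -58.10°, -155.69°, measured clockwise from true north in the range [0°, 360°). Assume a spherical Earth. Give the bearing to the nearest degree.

159°

Δλ = -155.69 − 160.96 = -316.65°; wrapped into (−180°, 180°]: 43.35°.
θ = atan2( sin Δλ · cos φ₂ , cos φ₁ · sin φ₂ − sin φ₁ · cos φ₂ · cos Δλ )
  = atan2(0.36275, -0.92937) = 158.678° → normalised to [0°, 360°): 158.678°.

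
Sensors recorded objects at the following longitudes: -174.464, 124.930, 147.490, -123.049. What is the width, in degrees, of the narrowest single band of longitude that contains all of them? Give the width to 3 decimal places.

Sort the longitudes: -174.464°, -123.049°, +124.930°, +147.490°.
Eastward gaps between consecutive values (wrapping around): 51.415°, 247.979°, 22.560°, 38.046°.
Largest gap = 247.979° ⇒ minimal covering band is its complement: 360° − 247.979° = 112.021°.
Band runs from +124.930° eastward to -123.049°, crossing the antimeridian.

112.021°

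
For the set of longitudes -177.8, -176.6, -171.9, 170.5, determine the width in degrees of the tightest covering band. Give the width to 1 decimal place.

17.6°

Sort the longitudes: -177.8°, -176.6°, -171.9°, +170.5°.
Eastward gaps between consecutive values (wrapping around): 1.2°, 4.7°, 342.4°, 11.7°.
Largest gap = 342.4° ⇒ minimal covering band is its complement: 360° − 342.4° = 17.6°.
Band runs from +170.5° eastward to -171.9°, crossing the antimeridian.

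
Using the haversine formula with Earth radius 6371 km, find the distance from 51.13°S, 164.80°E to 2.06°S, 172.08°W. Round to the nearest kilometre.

Δλ = -172.08 − 164.80 = -336.88°; wrapped into (−180°, 180°]: 23.12°.
Δφ = -2.06 − -51.13 = 49.07°.
a = sin²(Δφ/2) + cos φ₁ · cos φ₂ · sin²(Δλ/2) = 0.197617.
c = 2·atan2(√a, √(1−a)) = 0.92132 rad → d = 6371·c ≈ 5869.75 km.

5870 km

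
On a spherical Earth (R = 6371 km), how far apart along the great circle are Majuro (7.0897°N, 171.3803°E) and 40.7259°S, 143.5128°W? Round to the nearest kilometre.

7032 km

Δλ = -143.5128 − 171.3803 = -314.8931°; wrapped into (−180°, 180°]: 45.1069°.
Δφ = -40.7259 − 7.0897 = -47.8156°.
a = sin²(Δφ/2) + cos φ₁ · cos φ₂ · sin²(Δλ/2) = 0.274872.
c = 2·atan2(√a, √(1−a)) = 1.10374 rad → d = 6371·c ≈ 7031.95 km.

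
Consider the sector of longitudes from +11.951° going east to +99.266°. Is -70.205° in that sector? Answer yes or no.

Band width going east from +11.951° to +99.266°: ((99.266 − 11.951) mod 360) = 87.315°.
Offset of -70.205° east of the west edge: ((-70.205 − 11.951) mod 360) = 277.844°.
277.844° > 87.315° ⇒ outside.

No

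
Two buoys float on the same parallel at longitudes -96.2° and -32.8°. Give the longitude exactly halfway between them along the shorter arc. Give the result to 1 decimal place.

-64.5°

Signed shortest Δλ from -96.2° to -32.8° is +63.4°.
Midpoint longitude = -96.2° + (+63.4°)/2 = -96.2° + 31.7° = -64.5°.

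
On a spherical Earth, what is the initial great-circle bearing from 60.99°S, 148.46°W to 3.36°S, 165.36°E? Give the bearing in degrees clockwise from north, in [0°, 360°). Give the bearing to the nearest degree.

309°

Δλ = 165.36 − -148.46 = 313.82°; wrapped into (−180°, 180°]: -46.18°.
θ = atan2( sin Δλ · cos φ₂ , cos φ₁ · sin φ₂ − sin φ₁ · cos φ₂ · cos Δλ )
  = atan2(-0.72028, 0.57606) = -51.348° → normalised to [0°, 360°): 308.652°.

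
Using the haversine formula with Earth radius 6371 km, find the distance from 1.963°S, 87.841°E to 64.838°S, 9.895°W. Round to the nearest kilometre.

Δλ = -9.895 − 87.841 = -97.736°.
Δφ = -64.838 − -1.963 = -62.875°.
a = sin²(Δφ/2) + cos φ₁ · cos φ₂ · sin²(Δλ/2) = 0.513098.
c = 2·atan2(√a, √(1−a)) = 1.59699 rad → d = 6371·c ≈ 10174.45 km.

10174 km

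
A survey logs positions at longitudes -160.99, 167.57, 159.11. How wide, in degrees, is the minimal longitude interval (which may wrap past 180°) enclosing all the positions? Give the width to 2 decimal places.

Sort the longitudes: -160.99°, +159.11°, +167.57°.
Eastward gaps between consecutive values (wrapping around): 320.10°, 8.46°, 31.44°.
Largest gap = 320.10° ⇒ minimal covering band is its complement: 360° − 320.10° = 39.90°.
Band runs from +159.11° eastward to -160.99°, crossing the antimeridian.

39.90°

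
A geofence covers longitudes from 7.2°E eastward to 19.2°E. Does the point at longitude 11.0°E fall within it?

Band width going east from +7.2° to +19.2°: ((19.2 − 7.2) mod 360) = 12.0°.
Offset of +11.0° east of the west edge: ((11.0 − 7.2) mod 360) = 3.8°.
3.8° ≤ 12.0° ⇒ inside.

Yes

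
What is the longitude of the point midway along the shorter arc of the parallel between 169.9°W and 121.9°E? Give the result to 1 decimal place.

156.0°E

Signed shortest Δλ from -169.9° to +121.9° is -68.2°.
Midpoint longitude = -169.9° + (-68.2°)/2 = -169.9° − 34.1° = -204.0°.
Normalise into (−180°, 180°]: +156.0°.
(The naïve average (-169.9 + +121.9)/2 = -24.0° is on the wrong side of the globe.)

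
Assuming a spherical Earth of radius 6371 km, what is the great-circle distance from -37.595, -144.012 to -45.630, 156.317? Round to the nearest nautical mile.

2659 nmi

Δλ = 156.317 − -144.012 = 300.329°; wrapped into (−180°, 180°]: -59.671°.
Δφ = -45.630 − -37.595 = -8.035°.
a = sin²(Δφ/2) + cos φ₁ · cos φ₂ · sin²(Δλ/2) = 0.142052.
c = 2·atan2(√a, √(1−a)) = 0.77289 rad → d = 6371·c ≈ 4924.09 km ≈ 2658.79 nmi.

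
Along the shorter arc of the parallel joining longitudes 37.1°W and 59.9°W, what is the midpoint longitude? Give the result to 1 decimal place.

Signed shortest Δλ from -37.1° to -59.9° is -22.8°.
Midpoint longitude = -37.1° + (-22.8°)/2 = -37.1° − 11.4° = -48.5°.

48.5°W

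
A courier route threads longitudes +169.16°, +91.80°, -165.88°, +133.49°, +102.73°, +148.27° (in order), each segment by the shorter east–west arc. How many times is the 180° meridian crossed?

2

Leg 1: +169.16° → +91.80°, shortest Δλ = -77.36° (west) — does not cross 180°.
Leg 2: +91.80° → -165.88°, shortest Δλ = 102.32° (east) — crosses 180°.
Leg 3: -165.88° → +133.49°, shortest Δλ = -60.63° (west) — crosses 180°.
Leg 4: +133.49° → +102.73°, shortest Δλ = -30.76° (west) — does not cross 180°.
Leg 5: +102.73° → +148.27°, shortest Δλ = 45.54° (east) — does not cross 180°.
Total crossings: 2.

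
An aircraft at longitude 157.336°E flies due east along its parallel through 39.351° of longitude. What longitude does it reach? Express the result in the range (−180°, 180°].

Start at +157.336°; shift +39.351° → +196.687°.
+196.687° lies outside (−180°, 180°]; subtract 360° → -163.313°.

163.313°W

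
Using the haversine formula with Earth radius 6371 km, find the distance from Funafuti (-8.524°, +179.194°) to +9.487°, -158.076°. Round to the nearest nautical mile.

1737 nmi

Δλ = -158.076 − 179.194 = -337.270°; wrapped into (−180°, 180°]: 22.730°.
Δφ = 9.487 − -8.524 = 18.011°.
a = sin²(Δφ/2) + cos φ₁ · cos φ₂ · sin²(Δλ/2) = 0.062379.
c = 2·atan2(√a, √(1−a)) = 0.50486 rad → d = 6371·c ≈ 3216.47 km ≈ 1736.76 nmi.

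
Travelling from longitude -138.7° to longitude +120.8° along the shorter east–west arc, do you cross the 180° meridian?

Yes

Naïve |120.8 − -138.7| = 259.5° > 180°, so the shorter arc goes the other way round — across 180°.
Signed shortest Δλ = ((120.8 − -138.7 + 180) mod 360) − 180 = -100.5°.
Going west by 100.5° from -138.7° passes through 180° before reaching +120.8°.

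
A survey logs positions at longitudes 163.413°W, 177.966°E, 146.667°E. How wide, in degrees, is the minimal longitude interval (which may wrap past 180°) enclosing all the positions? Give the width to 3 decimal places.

49.920°

Sort the longitudes: -163.413°, +146.667°, +177.966°.
Eastward gaps between consecutive values (wrapping around): 310.080°, 31.299°, 18.621°.
Largest gap = 310.080° ⇒ minimal covering band is its complement: 360° − 310.080° = 49.920°.
Band runs from +146.667° eastward to -163.413°, crossing the antimeridian.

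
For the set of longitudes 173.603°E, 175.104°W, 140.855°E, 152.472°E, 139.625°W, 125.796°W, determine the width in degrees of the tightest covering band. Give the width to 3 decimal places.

93.349°

Sort the longitudes: -175.104°, -139.625°, -125.796°, +140.855°, +152.472°, +173.603°.
Eastward gaps between consecutive values (wrapping around): 35.479°, 13.829°, 266.651°, 11.617°, 21.131°, 11.293°.
Largest gap = 266.651° ⇒ minimal covering band is its complement: 360° − 266.651° = 93.349°.
Band runs from +140.855° eastward to -125.796°, crossing the antimeridian.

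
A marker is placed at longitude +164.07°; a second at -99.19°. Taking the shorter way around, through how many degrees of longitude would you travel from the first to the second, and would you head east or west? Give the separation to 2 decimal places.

96.74° east

Raw difference: -99.19 − 164.07 = -263.26°.
Normalise into (−180°, 180°]: -263.26° + 360° = 96.74°.
Positive ⇒ the second point lies to the east; separation 96.74°.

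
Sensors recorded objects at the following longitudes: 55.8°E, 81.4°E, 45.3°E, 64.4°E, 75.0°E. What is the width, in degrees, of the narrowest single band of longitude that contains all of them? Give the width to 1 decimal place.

36.1°

Sort the longitudes: +45.3°, +55.8°, +64.4°, +75.0°, +81.4°.
Eastward gaps between consecutive values (wrapping around): 10.5°, 8.6°, 10.6°, 6.4°, 323.9°.
Largest gap = 323.9° ⇒ minimal covering band is its complement: 360° − 323.9° = 36.1°.
Band runs from +45.3° eastward to +81.4°.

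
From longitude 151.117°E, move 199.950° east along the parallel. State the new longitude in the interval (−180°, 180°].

8.933°W

Start at +151.117°; shift +199.950° → +351.067°.
+351.067° lies outside (−180°, 180°]; subtract 360° → -8.933°.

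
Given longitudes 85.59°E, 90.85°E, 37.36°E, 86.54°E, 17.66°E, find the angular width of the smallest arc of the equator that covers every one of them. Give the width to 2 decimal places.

73.19°

Sort the longitudes: +17.66°, +37.36°, +85.59°, +86.54°, +90.85°.
Eastward gaps between consecutive values (wrapping around): 19.70°, 48.23°, 0.95°, 4.31°, 286.81°.
Largest gap = 286.81° ⇒ minimal covering band is its complement: 360° − 286.81° = 73.19°.
Band runs from +17.66° eastward to +90.85°.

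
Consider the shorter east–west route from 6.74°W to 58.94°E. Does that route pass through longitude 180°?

No

Signed shortest Δλ = ((58.94 − -6.74 + 180) mod 360) − 180 = 65.68°.
Going east by 65.68° from -6.74° reaches +58.94° without touching 180°.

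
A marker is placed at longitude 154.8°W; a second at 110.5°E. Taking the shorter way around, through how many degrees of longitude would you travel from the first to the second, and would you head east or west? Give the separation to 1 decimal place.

Raw difference: 110.5 − -154.8 = 265.3°.
Normalise into (−180°, 180°]: 265.3° − 360° = -94.7°.
Negative ⇒ the second point lies to the west; separation 94.7°.

94.7° west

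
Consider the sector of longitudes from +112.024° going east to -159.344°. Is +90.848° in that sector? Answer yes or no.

No

Band width going east from +112.024° to -159.344°: ((-159.344 − 112.024) mod 360) = 88.632°.
Offset of +90.848° east of the west edge: ((90.848 − 112.024) mod 360) = 338.824°.
338.824° > 88.632° ⇒ outside.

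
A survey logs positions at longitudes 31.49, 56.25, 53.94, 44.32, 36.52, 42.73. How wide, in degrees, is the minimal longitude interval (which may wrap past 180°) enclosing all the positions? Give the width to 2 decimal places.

Sort the longitudes: +31.49°, +36.52°, +42.73°, +44.32°, +53.94°, +56.25°.
Eastward gaps between consecutive values (wrapping around): 5.03°, 6.21°, 1.59°, 9.62°, 2.31°, 335.24°.
Largest gap = 335.24° ⇒ minimal covering band is its complement: 360° − 335.24° = 24.76°.
Band runs from +31.49° eastward to +56.25°.

24.76°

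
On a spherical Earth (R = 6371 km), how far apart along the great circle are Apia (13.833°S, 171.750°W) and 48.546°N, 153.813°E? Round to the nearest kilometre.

7723 km

Δλ = 153.813 − -171.750 = 325.563°; wrapped into (−180°, 180°]: -34.437°.
Δφ = 48.546 − -13.833 = 62.379°.
a = sin²(Δφ/2) + cos φ₁ · cos φ₂ · sin²(Δλ/2) = 0.324517.
c = 2·atan2(√a, √(1−a)) = 1.21219 rad → d = 6371·c ≈ 7722.89 km.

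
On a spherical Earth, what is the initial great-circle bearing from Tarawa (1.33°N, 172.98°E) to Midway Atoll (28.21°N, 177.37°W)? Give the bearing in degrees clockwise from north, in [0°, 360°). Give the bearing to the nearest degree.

18°

Δλ = -177.37 − 172.98 = -350.35°; wrapped into (−180°, 180°]: 9.65°.
θ = atan2( sin Δλ · cos φ₂ , cos φ₁ · sin φ₂ − sin φ₁ · cos φ₂ · cos Δλ )
  = atan2(0.14772, 0.45241) = 18.082° → normalised to [0°, 360°): 18.082°.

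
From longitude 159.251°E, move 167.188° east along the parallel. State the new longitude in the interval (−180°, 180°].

33.561°W

Start at +159.251°; shift +167.188° → +326.439°.
+326.439° lies outside (−180°, 180°]; subtract 360° → -33.561°.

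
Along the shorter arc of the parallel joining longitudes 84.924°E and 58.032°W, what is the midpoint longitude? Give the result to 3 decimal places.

13.446°E

Signed shortest Δλ from +84.924° to -58.032° is -142.956°.
Midpoint longitude = +84.924° + (-142.956°)/2 = +84.924° − 71.478° = +13.446°.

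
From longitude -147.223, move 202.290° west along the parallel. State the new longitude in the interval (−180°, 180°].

Start at -147.223°; shift −202.290° → -349.513°.
-349.513° lies outside (−180°, 180°]; add 360° → +10.487°.

+10.487°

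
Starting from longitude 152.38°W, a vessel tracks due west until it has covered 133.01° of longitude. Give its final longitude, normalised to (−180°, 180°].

74.61°E

Start at -152.38°; shift −133.01° → -285.39°.
-285.39° lies outside (−180°, 180°]; add 360° → +74.61°.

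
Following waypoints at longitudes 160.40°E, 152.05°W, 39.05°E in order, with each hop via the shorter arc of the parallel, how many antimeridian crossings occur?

Leg 1: +160.40° → -152.05°, shortest Δλ = 47.55° (east) — crosses 180°.
Leg 2: -152.05° → +39.05°, shortest Δλ = -168.9° (west) — crosses 180°.
Total crossings: 2.

2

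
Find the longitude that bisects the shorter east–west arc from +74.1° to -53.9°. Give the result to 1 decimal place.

+10.1°

Signed shortest Δλ from +74.1° to -53.9° is -128.0°.
Midpoint longitude = +74.1° + (-128.0°)/2 = +74.1° − 64.0° = +10.1°.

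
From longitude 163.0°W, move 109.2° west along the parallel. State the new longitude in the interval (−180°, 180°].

87.8°E

Start at -163.0°; shift −109.2° → -272.2°.
-272.2° lies outside (−180°, 180°]; add 360° → +87.8°.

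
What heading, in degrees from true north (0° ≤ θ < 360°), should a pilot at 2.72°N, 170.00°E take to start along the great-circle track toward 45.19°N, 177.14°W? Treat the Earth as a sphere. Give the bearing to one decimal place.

Δλ = -177.14 − 170.00 = -347.14°; wrapped into (−180°, 180°]: 12.86°.
θ = atan2( sin Δλ · cos φ₂ , cos φ₁ · sin φ₂ − sin φ₁ · cos φ₂ · cos Δλ )
  = atan2(0.15686, 0.67604) = 13.063° → normalised to [0°, 360°): 13.063°.

13.1°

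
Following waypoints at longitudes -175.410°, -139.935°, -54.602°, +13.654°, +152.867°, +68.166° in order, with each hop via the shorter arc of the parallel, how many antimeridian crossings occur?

0

Leg 1: -175.410° → -139.935°, shortest Δλ = 35.475° (east) — does not cross 180°.
Leg 2: -139.935° → -54.602°, shortest Δλ = 85.333° (east) — does not cross 180°.
Leg 3: -54.602° → +13.654°, shortest Δλ = 68.256° (east) — does not cross 180°.
Leg 4: +13.654° → +152.867°, shortest Δλ = 139.213° (east) — does not cross 180°.
Leg 5: +152.867° → +68.166°, shortest Δλ = -84.701° (west) — does not cross 180°.
Total crossings: 0.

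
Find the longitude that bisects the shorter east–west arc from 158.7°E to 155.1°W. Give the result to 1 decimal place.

178.2°W

Signed shortest Δλ from +158.7° to -155.1° is +46.2°.
Midpoint longitude = +158.7° + (+46.2°)/2 = +158.7° + 23.1° = +181.8°.
Normalise into (−180°, 180°]: -178.2°.
(The naïve average (+158.7 + -155.1)/2 = 1.8° is on the wrong side of the globe.)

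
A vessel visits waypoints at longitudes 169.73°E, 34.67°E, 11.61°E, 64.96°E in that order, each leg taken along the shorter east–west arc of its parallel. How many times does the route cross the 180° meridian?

0

Leg 1: +169.73° → +34.67°, shortest Δλ = -135.06° (west) — does not cross 180°.
Leg 2: +34.67° → +11.61°, shortest Δλ = -23.06° (west) — does not cross 180°.
Leg 3: +11.61° → +64.96°, shortest Δλ = 53.35° (east) — does not cross 180°.
Total crossings: 0.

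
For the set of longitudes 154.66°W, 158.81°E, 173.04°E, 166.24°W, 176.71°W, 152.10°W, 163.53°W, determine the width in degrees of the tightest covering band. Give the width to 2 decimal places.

Sort the longitudes: -176.71°, -166.24°, -163.53°, -154.66°, -152.10°, +158.81°, +173.04°.
Eastward gaps between consecutive values (wrapping around): 10.47°, 2.71°, 8.87°, 2.56°, 310.91°, 14.23°, 10.25°.
Largest gap = 310.91° ⇒ minimal covering band is its complement: 360° − 310.91° = 49.09°.
Band runs from +158.81° eastward to -152.10°, crossing the antimeridian.

49.09°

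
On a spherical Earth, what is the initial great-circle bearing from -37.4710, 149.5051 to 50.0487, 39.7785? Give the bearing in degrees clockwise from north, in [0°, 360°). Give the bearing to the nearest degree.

308°

Δλ = 39.7785 − 149.5051 = -109.7266°.
θ = atan2( sin Δλ · cos φ₂ , cos φ₁ · sin φ₂ − sin φ₁ · cos φ₂ · cos Δλ )
  = atan2(-0.60445, 0.47656) = -51.747° → normalised to [0°, 360°): 308.253°.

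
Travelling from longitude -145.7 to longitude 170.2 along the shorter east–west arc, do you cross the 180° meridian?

Naïve |170.2 − -145.7| = 315.9° > 180°, so the shorter arc goes the other way round — across 180°.
Signed shortest Δλ = ((170.2 − -145.7 + 180) mod 360) − 180 = -44.1°.
Going west by 44.1° from -145.7° passes through 180° before reaching +170.2°.

Yes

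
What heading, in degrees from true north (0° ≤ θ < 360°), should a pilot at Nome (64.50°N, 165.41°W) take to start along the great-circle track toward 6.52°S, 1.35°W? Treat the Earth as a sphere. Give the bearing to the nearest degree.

19°

Δλ = -1.35 − -165.41 = 164.06°.
θ = atan2( sin Δλ · cos φ₂ , cos φ₁ · sin φ₂ − sin φ₁ · cos φ₂ · cos Δλ )
  = atan2(0.27285, 0.81338) = 18.544° → normalised to [0°, 360°): 18.544°.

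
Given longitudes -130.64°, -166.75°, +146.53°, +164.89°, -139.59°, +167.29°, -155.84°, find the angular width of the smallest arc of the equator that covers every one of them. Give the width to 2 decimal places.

Sort the longitudes: -166.75°, -155.84°, -139.59°, -130.64°, +146.53°, +164.89°, +167.29°.
Eastward gaps between consecutive values (wrapping around): 10.91°, 16.25°, 8.95°, 277.17°, 18.36°, 2.40°, 25.96°.
Largest gap = 277.17° ⇒ minimal covering band is its complement: 360° − 277.17° = 82.83°.
Band runs from +146.53° eastward to -130.64°, crossing the antimeridian.

82.83°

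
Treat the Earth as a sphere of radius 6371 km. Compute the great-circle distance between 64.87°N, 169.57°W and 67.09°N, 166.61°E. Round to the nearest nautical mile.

Δλ = 166.61 − -169.57 = 336.18°; wrapped into (−180°, 180°]: -23.82°.
Δφ = 67.09 − 64.87 = 2.22°.
a = sin²(Δφ/2) + cos φ₁ · cos φ₂ · sin²(Δλ/2) = 0.007416.
c = 2·atan2(√a, √(1−a)) = 0.17245 rad → d = 6371·c ≈ 1098.68 km ≈ 593.24 nmi.

593 nmi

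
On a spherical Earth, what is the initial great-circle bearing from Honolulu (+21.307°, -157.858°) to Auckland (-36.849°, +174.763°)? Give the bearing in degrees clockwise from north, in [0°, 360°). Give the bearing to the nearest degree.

Δλ = 174.763 − -157.858 = 332.621°; wrapped into (−180°, 180°]: -27.379°.
θ = atan2( sin Δλ · cos φ₂ , cos φ₁ · sin φ₂ − sin φ₁ · cos φ₂ · cos Δλ )
  = atan2(-0.36800, -0.81692) = -155.750° → normalised to [0°, 360°): 204.250°.

204°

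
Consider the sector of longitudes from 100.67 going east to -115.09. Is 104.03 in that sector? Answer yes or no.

Yes

Band width going east from +100.67° to -115.09°: ((-115.09 − 100.67) mod 360) = 144.24°.
Offset of +104.03° east of the west edge: ((104.03 − 100.67) mod 360) = 3.36°.
3.36° ≤ 144.24° ⇒ inside.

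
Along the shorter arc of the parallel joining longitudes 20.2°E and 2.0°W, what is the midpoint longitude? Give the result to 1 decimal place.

9.1°E

Signed shortest Δλ from +20.2° to -2.0° is -22.2°.
Midpoint longitude = +20.2° + (-22.2°)/2 = +20.2° − 11.1° = +9.1°.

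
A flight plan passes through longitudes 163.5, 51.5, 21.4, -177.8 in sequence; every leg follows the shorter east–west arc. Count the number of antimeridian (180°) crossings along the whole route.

1

Leg 1: +163.5° → +51.5°, shortest Δλ = -112.0° (west) — does not cross 180°.
Leg 2: +51.5° → +21.4°, shortest Δλ = -30.1° (west) — does not cross 180°.
Leg 3: +21.4° → -177.8°, shortest Δλ = 160.8° (east) — crosses 180°.
Total crossings: 1.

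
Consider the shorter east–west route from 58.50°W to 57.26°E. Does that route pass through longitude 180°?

Signed shortest Δλ = ((57.26 − -58.50 + 180) mod 360) − 180 = 115.76°.
Going east by 115.76° from -58.50° reaches +57.26° without touching 180°.

No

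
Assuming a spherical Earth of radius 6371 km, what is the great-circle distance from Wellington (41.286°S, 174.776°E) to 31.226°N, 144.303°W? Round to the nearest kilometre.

9090 km

Δλ = -144.303 − 174.776 = -319.079°; wrapped into (−180°, 180°]: 40.921°.
Δφ = 31.226 − -41.286 = 72.512°.
a = sin²(Δφ/2) + cos φ₁ · cos φ₂ · sin²(Δλ/2) = 0.428264.
c = 2·atan2(√a, √(1−a)) = 1.42683 rad → d = 6371·c ≈ 9090.32 km.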